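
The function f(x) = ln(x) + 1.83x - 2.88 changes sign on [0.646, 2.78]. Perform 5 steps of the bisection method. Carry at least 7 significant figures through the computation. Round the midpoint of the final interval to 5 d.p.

1.41291

f(0.646000) = -2.134776, f(2.780000) = 3.229851 (opposite signs)
step 1: m = 1.713000, f(m) = 0.793036 > 0 → root in [0.646000, 1.713000]
step 2: m = 1.179500, f(m) = -0.556424 < 0 → root in [1.179500, 1.713000]
step 3: m = 1.446250, f(m) = 0.135611 > 0 → root in [1.179500, 1.446250]
step 4: m = 1.312875, f(m) = -0.205219 < 0 → root in [1.312875, 1.446250]
step 5: m = 1.379563, f(m) = -0.033634 < 0 → root in [1.379563, 1.446250]
Midpoint of [1.379563, 1.446250] = 1.412906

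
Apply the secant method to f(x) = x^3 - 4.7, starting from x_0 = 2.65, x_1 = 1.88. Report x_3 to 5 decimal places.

f(x_0) = 13.909625, f(x_1) = 1.944672
x_2 = 1.880000 - (1.944672)·(1.880000 - 2.650000)/(1.944672 - (13.909625)) = 1.754851; f(x_2) = 0.704071
x_3 = 1.754851 - (0.704071)·(1.754851 - 1.880000)/(0.704071 - (1.944672)) = 1.683827; f(x_3) = 0.074106

1.68383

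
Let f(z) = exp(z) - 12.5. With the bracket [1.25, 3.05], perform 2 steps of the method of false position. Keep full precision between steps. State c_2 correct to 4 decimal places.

2.4365

False-position update: c = (a·f(b) − b·f(a))/(f(b) − f(a)); replace the endpoint whose sign matches f(c).
f(1.250000) = -9.009657, f(3.050000) = 8.615344
step 1: c = 2.170135, f(c) = -3.740533 < 0 → new bracket [2.170135, 3.050000]
step 2: c = 2.436499, f(c) = -1.067053 < 0 → new bracket [2.436499, 3.050000]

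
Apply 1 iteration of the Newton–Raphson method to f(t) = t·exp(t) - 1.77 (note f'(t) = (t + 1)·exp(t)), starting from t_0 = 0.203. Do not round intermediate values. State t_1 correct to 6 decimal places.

1.235263

Newton update: t ← t − f(t)/f'(t).
t_0 = 0.203000: f = -1.521310, f' = 1.473762 → t_1 = 0.203000 - (-1.521310)/(1.473762) = 1.235263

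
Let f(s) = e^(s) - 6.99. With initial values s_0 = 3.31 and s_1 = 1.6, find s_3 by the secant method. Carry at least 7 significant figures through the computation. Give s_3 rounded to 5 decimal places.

f(s_0) = 20.395125, f(s_1) = -2.036968
s_2 = 1.600000 - (-2.036968)·(1.600000 - 3.310000)/(-2.036968 - (20.395125)) = 1.755278; f(s_2) = -1.204943
s_3 = 1.755278 - (-1.204943)·(1.755278 - 1.600000)/(-1.204943 - (-2.036968)) = 1.980153; f(s_3) = 0.253852

1.98015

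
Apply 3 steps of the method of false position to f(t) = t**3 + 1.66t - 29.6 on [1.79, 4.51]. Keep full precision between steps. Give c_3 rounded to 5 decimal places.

f(1.790000) = -20.893261, f(4.510000) = 69.620451
step 1: c = 2.417857, f(c) = -11.451486 < 0 → new bracket [2.417857, 4.510000]
step 2: c = 2.713374, f(c) = -5.118855 < 0 → new bracket [2.713374, 4.510000]
step 3: c = 2.836424, f(c) = -2.071649 < 0 → new bracket [2.836424, 4.510000]

2.83642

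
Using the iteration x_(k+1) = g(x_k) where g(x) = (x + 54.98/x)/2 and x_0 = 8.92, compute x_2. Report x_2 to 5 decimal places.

7.41592

x_1 = g(8.920000) = 7.541839
x_2 = g(7.541839) = 7.415919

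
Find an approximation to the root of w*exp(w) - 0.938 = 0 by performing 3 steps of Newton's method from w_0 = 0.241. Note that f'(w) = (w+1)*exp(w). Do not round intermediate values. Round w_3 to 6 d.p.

Newton update: w ← w − f(w)/f'(w).
w_0 = 0.241000: f = -0.631322, f' = 1.579199 → w_1 = 0.241000 - (-0.631322)/(1.579199) = 0.640774
w_1 = 0.640774: f = 0.278156, f' = 3.114106 → w_2 = 0.640774 - (0.278156)/(3.114106) = 0.551452
w_2 = 0.551452: f = 0.019196, f' = 2.692968 → w_3 = 0.551452 - (0.019196)/(2.692968) = 0.544324

0.544324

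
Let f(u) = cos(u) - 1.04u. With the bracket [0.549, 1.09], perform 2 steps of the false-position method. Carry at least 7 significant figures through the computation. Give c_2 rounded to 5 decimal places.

0.72092

f(0.549000) = 0.282087, f(1.090000) = -0.671115
step 1: c = 0.709101, f(c) = 0.021482 > 0 → new bracket [0.709101, 1.090000]
step 2: c = 0.720916, f(c) = 0.001450 > 0 → new bracket [0.720916, 1.090000]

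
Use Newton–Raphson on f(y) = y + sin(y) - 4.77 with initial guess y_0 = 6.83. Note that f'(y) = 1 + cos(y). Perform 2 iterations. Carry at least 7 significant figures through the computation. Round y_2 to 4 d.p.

5.4861

Newton update: y ← y − f(y)/f'(y).
y_0 = 6.830000: f = 2.579969, f' = 1.854185 → y_1 = 6.830000 - (2.579969)/(1.854185) = 5.438570
y_1 = 5.438570: f = -0.079146, f' = 1.664019 → y_2 = 5.438570 - (-0.079146)/(1.664019) = 5.486133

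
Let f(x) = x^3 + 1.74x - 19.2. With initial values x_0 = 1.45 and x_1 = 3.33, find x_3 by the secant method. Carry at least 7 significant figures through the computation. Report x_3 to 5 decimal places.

f(x_0) = -13.628375, f(x_1) = 23.520237
x_2 = 3.330000 - (23.520237)·(3.330000 - 1.450000)/(23.520237 - (-13.628375)) = 2.139699; f(x_2) = -5.680721
x_3 = 2.139699 - (-5.680721)·(2.139699 - 3.330000)/(-5.680721 - (23.520237)) = 2.371258; f(x_3) = -1.740740

2.37126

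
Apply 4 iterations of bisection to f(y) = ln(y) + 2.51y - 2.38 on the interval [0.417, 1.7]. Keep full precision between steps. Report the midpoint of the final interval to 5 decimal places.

0.93822

f(0.417000) = -2.207999, f(1.700000) = 2.417628 (opposite signs)
step 1: m = 1.058500, f(m) = 0.333688 > 0 → root in [0.417000, 1.058500]
step 2: m = 0.737750, f(m) = -0.832398 < 0 → root in [0.737750, 1.058500]
step 3: m = 0.898125, f(m) = -0.233152 < 0 → root in [0.898125, 1.058500]
step 4: m = 0.978313, f(m) = 0.053638 > 0 → root in [0.898125, 0.978313]
Midpoint of [0.898125, 0.978313] = 0.938219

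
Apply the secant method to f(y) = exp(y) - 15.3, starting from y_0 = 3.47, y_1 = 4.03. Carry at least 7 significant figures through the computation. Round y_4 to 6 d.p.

f(y_0) = 16.836742, f(y_1) = 40.960911
y_2 = 4.030000 - (40.960911)·(4.030000 - 3.470000)/(40.960911 - (16.836742)) = 3.079165; f(y_2) = 6.440236
y_3 = 3.079165 - (6.440236)·(3.079165 - 4.030000)/(6.440236 - (40.960911)) = 2.901775; f(y_3) = 2.906438
y_4 = 2.901775 - (2.906438)·(2.901775 - 3.079165)/(2.906438 - (6.440236)) = 2.755878; f(y_4) = 0.434850

2.755878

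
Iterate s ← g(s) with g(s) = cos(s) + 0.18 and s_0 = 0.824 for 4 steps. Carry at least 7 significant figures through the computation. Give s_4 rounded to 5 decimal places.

0.83797

s_1 = g(0.824000) = 0.859291
s_2 = g(0.859291) = 0.832974
s_3 = g(0.832974) = 0.852678
s_4 = g(0.852678) = 0.837969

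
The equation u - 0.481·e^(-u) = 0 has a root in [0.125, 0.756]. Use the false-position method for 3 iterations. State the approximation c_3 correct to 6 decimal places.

f(0.125000) = -0.299481, f(0.756000) = 0.530151
step 1: c = 0.352779, f(c) = 0.014764 > 0 → new bracket [0.125000, 0.352779]
step 2: c = 0.342077, f(c) = 0.000426 > 0 → new bracket [0.125000, 0.342077]
step 3: c = 0.341769, f(c) = 0.000012 > 0 → new bracket [0.125000, 0.341769]

0.341769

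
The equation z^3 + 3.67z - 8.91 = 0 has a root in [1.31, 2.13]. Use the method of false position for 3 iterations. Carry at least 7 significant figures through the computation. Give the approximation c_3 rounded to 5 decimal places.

1.50024

f(1.310000) = -1.854209, f(2.130000) = 8.570697
step 1: c = 1.455848, f(c) = -0.481378 < 0 → new bracket [1.455848, 2.130000]
step 2: c = 1.491699, f(c) = -0.116192 < 0 → new bracket [1.491699, 2.130000]
step 3: c = 1.500236, f(c) = -0.027539 < 0 → new bracket [1.500236, 2.130000]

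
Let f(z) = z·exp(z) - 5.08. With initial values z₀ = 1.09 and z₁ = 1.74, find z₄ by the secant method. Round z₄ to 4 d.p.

1.3366

f(z_0) = -1.838041, f(z_1) = 4.833378
z_2 = 1.740000 - (4.833378)·(1.740000 - 1.090000)/(4.833378 - (-1.838041)) = 1.269081; f(z_2) = -0.565138
z_3 = 1.269081 - (-0.565138)·(1.269081 - 1.740000)/(-0.565138 - (4.833378)) = 1.318379; f(z_3) = -0.152746
z_4 = 1.318379 - (-0.152746)·(1.318379 - 1.269081)/(-0.152746 - (-0.565138)) = 1.336638; f(z_4) = 0.007548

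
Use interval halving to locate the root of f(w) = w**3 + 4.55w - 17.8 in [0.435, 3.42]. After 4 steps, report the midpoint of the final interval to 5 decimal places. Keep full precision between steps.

f(0.435000) = -15.738437, f(3.420000) = 37.762688 (opposite signs)
step 1: m = 1.927500, f(m) = -1.868719 < 0 → root in [1.927500, 3.420000]
step 2: m = 2.673750, f(m) = 13.480038 > 0 → root in [1.927500, 2.673750]
step 3: m = 2.300625, f(m) = 4.844765 > 0 → root in [1.927500, 2.300625]
step 4: m = 2.114063, f(m) = 1.267280 > 0 → root in [1.927500, 2.114063]
Midpoint of [1.927500, 2.114063] = 2.020781

2.02078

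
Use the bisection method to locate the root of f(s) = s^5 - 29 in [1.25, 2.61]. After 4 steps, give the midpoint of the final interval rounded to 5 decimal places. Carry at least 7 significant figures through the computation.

1.97250

f(1.250000) = -25.948242, f(2.610000) = 92.116284 (opposite signs)
step 1: m = 1.930000, f(m) = -2.221482 < 0 → root in [1.930000, 2.610000]
step 2: m = 2.270000, f(m) = 31.273899 > 0 → root in [1.930000, 2.270000]
step 3: m = 2.100000, f(m) = 11.841010 > 0 → root in [1.930000, 2.100000]
step 4: m = 2.015000, f(m) = 4.218136 > 0 → root in [1.930000, 2.015000]
Midpoint of [1.930000, 2.015000] = 1.972500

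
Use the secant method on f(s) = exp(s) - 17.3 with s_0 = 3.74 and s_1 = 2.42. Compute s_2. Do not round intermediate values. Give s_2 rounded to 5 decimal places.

f(s_0) = 24.797990, f(s_1) = -6.054141
s_2 = 2.420000 - (-6.054141)·(2.420000 - 3.740000)/(-6.054141 - (24.797990)) = 2.679025; f(s_2) = -2.729124

2.67902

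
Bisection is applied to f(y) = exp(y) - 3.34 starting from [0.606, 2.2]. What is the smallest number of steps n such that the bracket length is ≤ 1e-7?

Initial width b − a = 2.2 − 0.606 = 1.594000.
After n steps the width is (b−a)/2^n; need (b−a)/2^n ≤ 1e-7.
So n ≥ log₂(1.594000/1e-7) = log₂(15940000.0000) ≈ 23.9261.
Hence n = 24.

24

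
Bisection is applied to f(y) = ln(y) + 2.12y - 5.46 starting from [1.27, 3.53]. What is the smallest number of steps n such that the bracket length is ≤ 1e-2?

Initial width b − a = 3.53 − 1.27 = 2.260000.
After n steps the width is (b−a)/2^n; need (b−a)/2^n ≤ 1e-2.
So n ≥ log₂(2.260000/1e-2) = log₂(226.0000) ≈ 7.8202.
Hence n = 8.

8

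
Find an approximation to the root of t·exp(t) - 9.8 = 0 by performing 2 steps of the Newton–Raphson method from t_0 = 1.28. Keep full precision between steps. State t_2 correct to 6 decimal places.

f'(t) = (t + 1)·exp(t)
t_0 = 1.280000: f = -5.196301, f' = 8.200339 → t_1 = 1.280000 - (-5.196301)/(8.200339) = 1.913669
t_1 = 1.913669: f = 3.170681, f' = 19.748593 → t_2 = 1.913669 - (3.170681)/(19.748593) = 1.753117

1.753117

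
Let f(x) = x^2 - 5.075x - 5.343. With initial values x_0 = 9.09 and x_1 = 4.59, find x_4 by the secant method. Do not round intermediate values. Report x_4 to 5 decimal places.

5.95932

Secant update: x_(k+1) = x_k − f(x_k)·(x_k − x_(k-1))/(f(x_k) − f(x_(k-1))).
f(x_0) = 31.153350, f(x_1) = -7.569150
x_2 = 4.590000 - (-7.569150)·(4.590000 - 9.090000)/(-7.569150 - (31.153350)) = 5.469622; f(x_2) = -3.184565
x_3 = 5.469622 - (-3.184565)·(5.469622 - 4.590000)/(-3.184565 - (-7.569150)) = 6.108500; f(x_3) = 0.970136
x_4 = 6.108500 - (0.970136)·(6.108500 - 5.469622)/(0.970136 - (-3.184565)) = 5.959320; f(x_4) = -0.073053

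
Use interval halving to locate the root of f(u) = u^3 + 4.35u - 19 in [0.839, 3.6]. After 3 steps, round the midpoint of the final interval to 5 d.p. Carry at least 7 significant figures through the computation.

2.04694

f(0.839000) = -14.759760, f(3.600000) = 43.316000 (opposite signs)
step 1: m = 2.219500, f(m) = 1.588482 > 0 → root in [0.839000, 2.219500]
step 2: m = 1.529250, f(m) = -8.771450 < 0 → root in [1.529250, 2.219500]
step 3: m = 1.874375, f(m) = -4.261261 < 0 → root in [1.874375, 2.219500]
Midpoint of [1.874375, 2.219500] = 2.046938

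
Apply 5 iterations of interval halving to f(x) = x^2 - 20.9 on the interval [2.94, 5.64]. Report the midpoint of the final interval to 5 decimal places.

f(2.940000) = -12.256400, f(5.640000) = 10.909600 (opposite signs)
step 1: m = 4.290000, f(m) = -2.495900 < 0 → root in [4.290000, 5.640000]
step 2: m = 4.965000, f(m) = 3.751225 > 0 → root in [4.290000, 4.965000]
step 3: m = 4.627500, f(m) = 0.513756 > 0 → root in [4.290000, 4.627500]
step 4: m = 4.458750, f(m) = -1.019548 < 0 → root in [4.458750, 4.627500]
step 5: m = 4.543125, f(m) = -0.260015 < 0 → root in [4.543125, 4.627500]
Midpoint of [4.543125, 4.627500] = 4.585312

4.58531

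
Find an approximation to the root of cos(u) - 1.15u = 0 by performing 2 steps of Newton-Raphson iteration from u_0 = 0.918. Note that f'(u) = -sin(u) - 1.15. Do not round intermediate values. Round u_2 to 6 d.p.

u_0 = 0.918000: f = -0.448290, f' = -1.944388 → u_1 = 0.918000 - (-0.448290)/(-1.944388) = 0.687444
u_1 = 0.687444: f = -0.017691, f' = -1.784564 → u_2 = 0.687444 - (-0.017691)/(-1.784564) = 0.677531

0.677531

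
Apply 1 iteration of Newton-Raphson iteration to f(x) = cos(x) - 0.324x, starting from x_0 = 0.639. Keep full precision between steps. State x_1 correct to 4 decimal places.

f'(x) = -sin(x) - 0.324
x_0 = 0.639000: f = 0.595657, f' = -0.920393 → x_1 = 0.639000 - (0.595657)/(-0.920393) = 1.286176

1.2862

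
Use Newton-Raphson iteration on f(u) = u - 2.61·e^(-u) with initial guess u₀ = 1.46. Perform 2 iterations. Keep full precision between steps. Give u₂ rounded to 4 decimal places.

f'(u) = 1 + 2.61·e^(-u)
u_0 = 1.460000: f = 0.853863, f' = 1.606137 → u_1 = 1.460000 - (0.853863)/(1.606137) = 0.928374
u_1 = 0.928374: f = -0.103086, f' = 2.031461 → u_2 = 0.928374 - (-0.103086)/(2.031461) = 0.979119

0.9791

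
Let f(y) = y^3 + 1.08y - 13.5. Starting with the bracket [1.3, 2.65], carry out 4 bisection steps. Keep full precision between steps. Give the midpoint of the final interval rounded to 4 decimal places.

f(1.300000) = -9.899000, f(2.650000) = 7.971625 (opposite signs)
step 1: m = 1.975000, f(m) = -3.663266 < 0 → root in [1.975000, 2.650000]
step 2: m = 2.312500, f(m) = 1.363955 > 0 → root in [1.975000, 2.312500]
step 3: m = 2.143750, f(m) = -1.332795 < 0 → root in [2.143750, 2.312500]
step 4: m = 2.228125, f(m) = -0.032007 < 0 → root in [2.228125, 2.312500]
Midpoint of [2.228125, 2.312500] = 2.270313

2.2703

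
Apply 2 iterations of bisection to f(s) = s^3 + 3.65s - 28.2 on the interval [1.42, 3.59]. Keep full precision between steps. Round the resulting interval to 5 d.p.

[2.50500, 3.04750]

f(1.420000) = -20.153712, f(3.590000) = 31.171779 (opposite signs)
step 1: m = 2.505000, f(m) = -3.337812 < 0 → root in [2.505000, 3.590000]
step 2: m = 3.047500, f(m) = 11.226288 > 0 → root in [2.505000, 3.047500]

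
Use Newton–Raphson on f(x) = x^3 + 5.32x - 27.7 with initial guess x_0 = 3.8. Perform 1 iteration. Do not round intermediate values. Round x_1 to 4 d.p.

2.8257

f'(x) = 3x^2 + 5.32
x_0 = 3.800000: f = 47.388000, f' = 48.640000 → x_1 = 3.800000 - (47.388000)/(48.640000) = 2.825740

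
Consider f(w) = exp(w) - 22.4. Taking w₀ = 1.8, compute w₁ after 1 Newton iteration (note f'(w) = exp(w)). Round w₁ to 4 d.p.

4.5027

w_0 = 1.800000: f = -16.350353, f' = 6.049647 → w_1 = 1.800000 - (-16.350353)/(6.049647) = 4.502695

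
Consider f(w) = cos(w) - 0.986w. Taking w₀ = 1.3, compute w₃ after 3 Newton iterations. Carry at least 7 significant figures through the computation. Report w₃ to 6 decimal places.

0.745311

Newton update: w ← w − f(w)/f'(w).
f'(w) = -sin(w) - 0.986
w_0 = 1.300000: f = -1.014301, f' = -1.949558 → w_1 = 1.300000 - (-1.014301)/(-1.949558) = 0.779728
w_1 = 0.779728: f = -0.057706, f' = -1.689086 → w_2 = 0.779728 - (-0.057706)/(-1.689086) = 0.745563
w_2 = 0.745563: f = -0.000420, f' = -1.664386 → w_3 = 0.745563 - (-0.000420)/(-1.664386) = 0.745311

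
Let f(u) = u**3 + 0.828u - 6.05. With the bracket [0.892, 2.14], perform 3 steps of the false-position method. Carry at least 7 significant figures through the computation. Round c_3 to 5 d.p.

f(0.892000) = -4.601692, f(2.140000) = 5.522264
step 1: c = 1.459260, f(c) = -1.734329 < 0 → new bracket [1.459260, 2.140000]
step 2: c = 1.621957, f(c) = -0.440066 < 0 → new bracket [1.621957, 2.140000]
step 3: c = 1.660192, f(c) = -0.099473 < 0 → new bracket [1.660192, 2.140000]

1.66019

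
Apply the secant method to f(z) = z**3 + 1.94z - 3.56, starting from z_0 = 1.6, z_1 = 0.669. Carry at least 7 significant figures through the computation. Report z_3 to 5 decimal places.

1.15439

f(z_0) = 3.640000, f(z_1) = -1.962722
z_2 = 0.669000 - (-1.962722)·(0.669000 - 1.600000)/(-1.962722 - (3.640000)) = 0.995144; f(z_2) = -0.643918
z_3 = 0.995144 - (-0.643918)·(0.995144 - 0.669000)/(-0.643918 - (-1.962722)) = 1.154387; f(z_3) = 0.217857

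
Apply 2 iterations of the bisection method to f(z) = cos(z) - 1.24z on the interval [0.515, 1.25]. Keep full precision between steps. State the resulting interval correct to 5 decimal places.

[0.51500, 0.69875]

f(0.515000) = 0.231693, f(1.250000) = -1.234678 (opposite signs)
step 1: m = 0.882500, f(m) = -0.459078 < 0 → root in [0.515000, 0.882500]
step 2: m = 0.698750, f(m) = -0.100803 < 0 → root in [0.515000, 0.698750]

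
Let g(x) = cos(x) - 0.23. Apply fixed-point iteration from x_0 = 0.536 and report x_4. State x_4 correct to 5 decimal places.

x_1 = g(0.536000) = 0.629758
x_2 = g(0.629758) = 0.578170
x_3 = g(0.578170) = 0.607464
x_4 = g(0.607464) = 0.591098

0.59110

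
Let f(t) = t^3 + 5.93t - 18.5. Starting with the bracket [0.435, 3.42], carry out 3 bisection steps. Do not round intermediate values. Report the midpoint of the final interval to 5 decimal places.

1.74094

f(0.435000) = -15.838137, f(3.420000) = 41.782288 (opposite signs)
step 1: m = 1.927500, f(m) = 0.091231 > 0 → root in [0.435000, 1.927500]
step 2: m = 1.181250, f(m) = -9.846928 < 0 → root in [1.181250, 1.927500]
step 3: m = 1.554375, f(m) = -5.527059 < 0 → root in [1.554375, 1.927500]
Midpoint of [1.554375, 1.927500] = 1.740937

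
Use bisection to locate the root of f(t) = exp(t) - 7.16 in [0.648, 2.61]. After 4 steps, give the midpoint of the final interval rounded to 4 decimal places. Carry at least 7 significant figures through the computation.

1.9356

f(0.648000) = -5.248286, f(2.610000) = 6.439051 (opposite signs)
step 1: m = 1.629000, f(m) = -2.061227 < 0 → root in [1.629000, 2.610000]
step 2: m = 2.119500, f(m) = 1.166973 > 0 → root in [1.629000, 2.119500]
step 3: m = 1.874250, f(m) = -0.644070 < 0 → root in [1.874250, 2.119500]
step 4: m = 1.996875, f(m) = 0.206001 > 0 → root in [1.874250, 1.996875]
Midpoint of [1.874250, 1.996875] = 1.935563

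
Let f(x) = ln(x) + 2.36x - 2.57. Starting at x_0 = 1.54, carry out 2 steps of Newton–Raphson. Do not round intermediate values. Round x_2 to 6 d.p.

1.063012

Newton update: x ← x − f(x)/f'(x).
f'(x) = 1/x + 2.36
x_0 = 1.540000: f = 1.496182, f' = 3.009351 → x_1 = 1.540000 - (1.496182)/(3.009351) = 1.042822
x_1 = 1.042822: f = -0.067009, f' = 3.318936 → x_2 = 1.042822 - (-0.067009)/(3.318936) = 1.063012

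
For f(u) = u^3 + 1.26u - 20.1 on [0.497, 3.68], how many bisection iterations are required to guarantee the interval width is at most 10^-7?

25

Initial width b − a = 3.68 − 0.497 = 3.183000.
After n steps the width is (b−a)/2^n; need (b−a)/2^n ≤ 10^-7.
So n ≥ log₂(3.183000/10^-7) = log₂(31830000.0000) ≈ 24.9239.
Hence n = 25.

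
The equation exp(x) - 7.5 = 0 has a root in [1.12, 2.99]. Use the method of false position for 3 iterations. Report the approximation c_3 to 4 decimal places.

1.9431

False-position update: c = (a·f(b) − b·f(a))/(f(b) − f(a)); replace the endpoint whose sign matches f(c).
f(1.120000) = -4.435146, f(2.990000) = 12.385682
step 1: c = 1.613063, f(c) = -2.481843 < 0 → new bracket [1.613063, 2.990000]
step 2: c = 1.842915, f(c) = -1.185077 < 0 → new bracket [1.842915, 2.990000]
step 3: c = 1.943086, f(c) = -0.519744 < 0 → new bracket [1.943086, 2.990000]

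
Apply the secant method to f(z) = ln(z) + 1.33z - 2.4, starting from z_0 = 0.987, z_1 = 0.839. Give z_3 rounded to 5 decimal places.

1.49394

Secant update: z_(k+1) = z_k − f(z_k)·(z_k − z_(k-1))/(f(z_k) − f(z_(k-1))).
f(z_0) = -1.100375, f(z_1) = -1.459675
z_2 = 0.839000 - (-1.459675)·(0.839000 - 0.987000)/(-1.459675 - (-1.100375)) = 1.440259; f(z_2) = -0.119633
z_3 = 1.440259 - (-0.119633)·(1.440259 - 0.839000)/(-0.119633 - (-1.459675)) = 1.493937; f(z_3) = -0.011650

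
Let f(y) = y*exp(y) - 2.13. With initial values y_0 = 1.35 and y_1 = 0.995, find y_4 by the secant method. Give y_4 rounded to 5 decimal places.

Secant update: y_(k+1) = y_k − f(y_k)·(y_k − y_(k-1))/(f(y_k) − f(y_(k-1))).
f(y_0) = 3.077524, f(y_1) = 0.561201
y_2 = 0.995000 - (0.561201)·(0.995000 - 1.350000)/(0.561201 - (3.077524)) = 0.915826; f(y_2) = 0.158503
y_3 = 0.915826 - (0.158503)·(0.915826 - 0.995000)/(0.158503 - (0.561201)) = 0.884663; f(y_3) = 0.012804
y_4 = 0.884663 - (0.012804)·(0.884663 - 0.915826)/(0.012804 - (0.158503)) = 0.881925; f(y_4) = 0.000329

0.88192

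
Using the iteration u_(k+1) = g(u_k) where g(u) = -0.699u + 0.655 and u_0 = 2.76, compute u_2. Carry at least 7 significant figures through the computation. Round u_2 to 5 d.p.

u_1 = g(2.760000) = -1.274240
u_2 = g(-1.274240) = 1.545694

1.54569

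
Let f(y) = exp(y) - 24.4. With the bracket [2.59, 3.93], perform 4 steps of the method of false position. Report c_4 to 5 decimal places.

3.18724

False-position update: c = (a·f(b) − b·f(a))/(f(b) − f(a)); replace the endpoint whose sign matches f(c).
f(2.590000) = -11.070228, f(3.930000) = 26.506978
step 1: c = 2.984763, f(c) = -4.618178 < 0 → new bracket [2.984763, 3.930000]
step 2: c = 3.125012, f(c) = -1.639823 < 0 → new bracket [3.125012, 3.930000]
step 3: c = 3.171911, f(c) = -0.546983 < 0 → new bracket [3.171911, 3.930000]
step 4: c = 3.187238, f(c) = -0.178567 < 0 → new bracket [3.187238, 3.930000]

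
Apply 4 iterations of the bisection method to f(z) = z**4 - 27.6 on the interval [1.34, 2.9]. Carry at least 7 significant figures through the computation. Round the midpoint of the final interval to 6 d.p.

f(1.340000) = -24.375821, f(2.900000) = 43.128100 (opposite signs)
step 1: m = 2.120000, f(m) = -7.400369 < 0 → root in [2.120000, 2.900000]
step 2: m = 2.510000, f(m) = 12.091260 > 0 → root in [2.120000, 2.510000]
step 3: m = 2.315000, f(m) = 1.121293 > 0 → root in [2.120000, 2.315000]
step 4: m = 2.217500, f(m) = -3.420099 < 0 → root in [2.217500, 2.315000]
Midpoint of [2.217500, 2.315000] = 2.266250

2.266250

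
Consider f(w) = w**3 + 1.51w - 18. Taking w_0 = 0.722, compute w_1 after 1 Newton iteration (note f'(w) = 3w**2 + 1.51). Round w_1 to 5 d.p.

Newton update: w ← w − f(w)/f'(w).
w_0 = 0.722000: f = -16.533413, f' = 3.073852 → w_1 = 0.722000 - (-16.533413)/(3.073852) = 6.100728

6.10073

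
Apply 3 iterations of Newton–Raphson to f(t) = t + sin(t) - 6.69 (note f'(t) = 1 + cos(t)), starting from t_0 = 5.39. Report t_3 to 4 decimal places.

6.4873

Newton update: t ← t − f(t)/f'(t).
t_0 = 5.390000: f = -2.079073, f' = 1.626934 → t_1 = 5.390000 - (-2.079073)/(1.626934) = 6.667909
t_1 = 6.667909: f = 0.353212, f' = 1.926902 → t_2 = 6.667909 - (0.353212)/(1.926902) = 6.484603
t_2 = 6.484603: f = -0.005338, f' = 1.979784 → t_3 = 6.484603 - (-0.005338)/(1.979784) = 6.487299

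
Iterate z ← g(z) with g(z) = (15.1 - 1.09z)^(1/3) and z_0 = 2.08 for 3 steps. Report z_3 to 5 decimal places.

z_1 = g(2.080000) = 2.341211
z_2 = g(2.341211) = 2.323766
z_3 = g(2.323766) = 2.324939

2.32494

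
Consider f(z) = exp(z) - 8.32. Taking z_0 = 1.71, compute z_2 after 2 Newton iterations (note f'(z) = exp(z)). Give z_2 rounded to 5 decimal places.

Newton update: z ← z − f(z)/f'(z).
z_0 = 1.710000: f = -2.791039, f' = 5.528961 → z_1 = 1.710000 - (-2.791039)/(5.528961) = 2.214803
z_1 = 2.214803: f = 0.839608, f' = 9.159608 → z_2 = 2.214803 - (0.839608)/(9.159608) = 2.123139

2.12314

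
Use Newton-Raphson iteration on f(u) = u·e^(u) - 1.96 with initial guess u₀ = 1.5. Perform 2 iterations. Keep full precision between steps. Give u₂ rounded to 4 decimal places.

f'(u) = (u + 1)·e^(u)
u_0 = 1.500000: f = 4.762534, f' = 11.204223 → u_1 = 1.500000 - (4.762534)/(11.204223) = 1.074934
u_1 = 1.074934: f = 1.189341, f' = 6.079141 → u_2 = 1.074934 - (1.189341)/(6.079141) = 0.879291

0.8793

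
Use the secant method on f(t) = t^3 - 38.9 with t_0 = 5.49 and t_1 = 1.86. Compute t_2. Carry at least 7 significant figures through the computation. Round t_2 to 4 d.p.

2.6010

f(t_0) = 126.569149, f(t_1) = -32.465144
t_2 = 1.860000 - (-32.465144)·(1.860000 - 5.490000)/(-32.465144 - (126.569149)) = 2.601026; f(t_2) = -21.303194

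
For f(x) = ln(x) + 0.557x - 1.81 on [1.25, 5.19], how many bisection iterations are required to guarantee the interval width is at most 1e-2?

9

Initial width b − a = 5.19 − 1.25 = 3.940000.
After n steps the width is (b−a)/2^n; need (b−a)/2^n ≤ 1e-2.
So n ≥ log₂(3.940000/1e-2) = log₂(394.0000) ≈ 8.6221.
Hence n = 9.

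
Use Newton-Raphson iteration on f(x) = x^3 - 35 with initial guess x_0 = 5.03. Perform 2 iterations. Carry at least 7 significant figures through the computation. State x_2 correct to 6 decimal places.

Newton update: x ← x − f(x)/f'(x).
f'(x) = 3x^2
x_0 = 5.030000: f = 92.263527, f' = 75.902700 → x_1 = 5.030000 - (92.263527)/(75.902700) = 3.814450
x_1 = 3.814450: f = 20.500357, f' = 43.650086 → x_2 = 3.814450 - (20.500357)/(43.650086) = 3.344798

3.344798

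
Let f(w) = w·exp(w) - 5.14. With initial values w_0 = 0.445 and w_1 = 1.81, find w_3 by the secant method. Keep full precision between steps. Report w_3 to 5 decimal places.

f(w_0) = -4.445582, f(w_1) = 5.919910
w_2 = 1.810000 - (5.919910)·(1.810000 - 0.445000)/(5.919910 - (-4.445582)) = 1.030425; f(w_2) = -2.252484
w_3 = 1.030425 - (-2.252484)·(1.030425 - 1.810000)/(-2.252484 - (5.919910)) = 1.245292; f(w_3) = -0.813916

1.24529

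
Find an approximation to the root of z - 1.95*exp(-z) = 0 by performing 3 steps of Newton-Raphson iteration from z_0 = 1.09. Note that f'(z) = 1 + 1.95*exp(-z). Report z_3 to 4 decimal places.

z_0 = 1.090000: f = 0.434378, f' = 1.655622 → z_1 = 1.090000 - (0.434378)/(1.655622) = 0.827635
z_1 = 0.827635: f = -0.024675, f' = 1.852310 → z_2 = 0.827635 - (-0.024675)/(1.852310) = 0.840956
z_2 = 0.840956: f = -0.000075, f' = 1.841031 → z_3 = 0.840956 - (-0.000075)/(1.841031) = 0.840997

0.8410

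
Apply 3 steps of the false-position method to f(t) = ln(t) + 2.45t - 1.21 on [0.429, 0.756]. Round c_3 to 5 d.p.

f(0.429000) = -1.005248, f(0.756000) = 0.362486
step 1: c = 0.669336, f(c) = 0.028405 > 0 → new bracket [0.429000, 0.669336]
step 2: c = 0.662732, f(c) = 0.002308 > 0 → new bracket [0.429000, 0.662732]
step 3: c = 0.662196, f(c) = 0.000188 > 0 → new bracket [0.429000, 0.662196]

0.66220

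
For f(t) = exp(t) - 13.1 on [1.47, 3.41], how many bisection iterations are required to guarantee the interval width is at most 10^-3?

Initial width b − a = 3.41 − 1.47 = 1.940000.
After n steps the width is (b−a)/2^n; need (b−a)/2^n ≤ 10^-3.
So n ≥ log₂(1.940000/10^-3) = log₂(1940.0000) ≈ 10.9218.
Hence n = 11.

11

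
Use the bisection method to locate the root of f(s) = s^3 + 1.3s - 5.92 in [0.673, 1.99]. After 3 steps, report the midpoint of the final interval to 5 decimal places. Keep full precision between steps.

1.57844

f(0.673000) = -4.740279, f(1.990000) = 4.547599 (opposite signs)
step 1: m = 1.331500, f(m) = -1.828444 < 0 → root in [1.331500, 1.990000]
step 2: m = 1.660750, f(m) = 0.819474 > 0 → root in [1.331500, 1.660750]
step 3: m = 1.496125, f(m) = -0.626126 < 0 → root in [1.496125, 1.660750]
Midpoint of [1.496125, 1.660750] = 1.578438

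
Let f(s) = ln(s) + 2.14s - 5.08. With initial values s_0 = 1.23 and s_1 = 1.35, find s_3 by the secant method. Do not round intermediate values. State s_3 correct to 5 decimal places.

2.03887

f(s_0) = -2.240786, f(s_1) = -1.890895
s_2 = 1.350000 - (-1.890895)·(1.350000 - 1.230000)/(-1.890895 - (-2.240786)) = 1.998510; f(s_2) = -0.110787
s_3 = 1.998510 - (-0.110787)·(1.998510 - 1.350000)/(-0.110787 - (-1.890895)) = 2.038871; f(s_3) = -0.004421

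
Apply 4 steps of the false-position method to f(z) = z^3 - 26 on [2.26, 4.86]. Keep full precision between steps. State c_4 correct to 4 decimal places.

False-position update: c = (a·f(b) − b·f(a))/(f(b) − f(a)); replace the endpoint whose sign matches f(c).
f(2.260000) = -14.456824, f(4.860000) = 88.791256
step 1: c = 2.624053, f(c) = -7.931685 < 0 → new bracket [2.624053, 4.860000]
step 2: c = 2.807410, f(c) = -3.873262 < 0 → new bracket [2.807410, 4.860000]
step 3: c = 2.893205, f(c) = -1.782025 < 0 → new bracket [2.893205, 4.860000]
step 4: c = 2.931902, f(c) = -0.797225 < 0 → new bracket [2.931902, 4.860000]

2.9319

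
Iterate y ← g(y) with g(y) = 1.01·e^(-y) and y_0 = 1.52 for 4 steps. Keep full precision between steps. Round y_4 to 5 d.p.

0.64440

y_1 = g(1.520000) = 0.220899
y_2 = g(0.220899) = 0.809816
y_3 = g(0.809816) = 0.449389
y_4 = g(0.449389) = 0.644398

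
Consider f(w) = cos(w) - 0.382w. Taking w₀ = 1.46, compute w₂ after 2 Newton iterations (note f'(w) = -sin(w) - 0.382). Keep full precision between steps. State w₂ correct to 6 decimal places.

w_0 = 1.460000: f = -0.447150, f' = -1.375868 → w_1 = 1.460000 - (-0.447150)/(-1.375868) = 1.135005
w_1 = 1.135005: f = -0.011444, f' = -1.288536 → w_2 = 1.135005 - (-0.011444)/(-1.288536) = 1.126124

1.126124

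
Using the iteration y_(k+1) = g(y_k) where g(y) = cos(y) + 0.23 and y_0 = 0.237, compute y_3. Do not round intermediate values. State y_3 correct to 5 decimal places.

1.06069

y_1 = g(0.237000) = 1.202047
y_2 = g(1.202047) = 0.590449
y_3 = g(0.590449) = 1.060691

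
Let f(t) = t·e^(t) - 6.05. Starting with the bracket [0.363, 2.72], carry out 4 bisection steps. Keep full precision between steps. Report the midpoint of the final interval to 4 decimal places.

f(0.363000) = -5.528138, f(2.720000) = 35.240477 (opposite signs)
step 1: m = 1.541500, f(m) = 1.151260 > 0 → root in [0.363000, 1.541500]
step 2: m = 0.952250, f(m) = -3.582212 < 0 → root in [0.952250, 1.541500]
step 3: m = 1.246875, f(m) = -1.711557 < 0 → root in [1.246875, 1.541500]
step 4: m = 1.394188, f(m) = -0.429058 < 0 → root in [1.394188, 1.541500]
Midpoint of [1.394188, 1.541500] = 1.467844

1.4678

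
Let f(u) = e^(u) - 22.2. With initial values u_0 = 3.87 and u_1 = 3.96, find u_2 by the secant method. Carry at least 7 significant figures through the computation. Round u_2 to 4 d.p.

Secant update: u_(k+1) = u_k − f(u_k)·(u_k − u_(k-1))/(f(u_k) − f(u_(k-1))).
f(u_0) = 25.742386, f(u_1) = 30.257326
u_2 = 3.960000 - (30.257326)·(3.960000 - 3.870000)/(30.257326 - (25.742386)) = 3.356856; f(u_2) = 6.498817

3.3569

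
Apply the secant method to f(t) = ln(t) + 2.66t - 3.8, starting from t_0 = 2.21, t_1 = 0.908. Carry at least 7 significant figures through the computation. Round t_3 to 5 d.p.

f(t_0) = 2.871593, f(t_1) = -1.481231
t_2 = 0.908000 - (-1.481231)·(0.908000 - 2.210000)/(-1.481231 - (2.871593)) = 1.351060; f(t_2) = 0.094710
t_3 = 1.351060 - (0.094710)·(1.351060 - 0.908000)/(0.094710 - (-1.481231)) = 1.324433; f(t_3) = 0.003978

1.32443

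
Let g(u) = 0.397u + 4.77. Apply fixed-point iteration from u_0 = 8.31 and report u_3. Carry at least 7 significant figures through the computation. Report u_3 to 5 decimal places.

u_1 = g(8.310000) = 8.069070
u_2 = g(8.069070) = 7.973421
u_3 = g(7.973421) = 7.935448

7.93545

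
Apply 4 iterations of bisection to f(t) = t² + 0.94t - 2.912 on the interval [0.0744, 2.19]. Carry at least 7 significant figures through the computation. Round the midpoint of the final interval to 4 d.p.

f(0.074400) = -2.836529, f(2.190000) = 3.942700 (opposite signs)
step 1: m = 1.132200, f(m) = -0.565855 < 0 → root in [1.132200, 2.190000]
step 2: m = 1.661100, f(m) = 1.408687 > 0 → root in [1.132200, 1.661100]
step 3: m = 1.396650, f(m) = 0.351482 > 0 → root in [1.132200, 1.396650]
step 4: m = 1.264425, f(m) = -0.124670 < 0 → root in [1.264425, 1.396650]
Midpoint of [1.264425, 1.396650] = 1.330537

1.3305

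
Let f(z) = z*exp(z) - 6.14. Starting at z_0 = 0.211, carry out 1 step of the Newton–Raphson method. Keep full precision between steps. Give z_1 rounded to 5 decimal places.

Newton update: z ← z − f(z)/f'(z).
f'(z) = (z+1)*exp(z)
z_0 = 0.211000: f = -5.879433, f' = 1.495479 → z_1 = 0.211000 - (-5.879433)/(1.495479) = 4.142472

4.14247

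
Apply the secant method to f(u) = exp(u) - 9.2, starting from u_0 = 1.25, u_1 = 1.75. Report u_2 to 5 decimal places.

f(u_0) = -5.709657, f(u_1) = -3.445397
u_2 = 1.750000 - (-3.445397)·(1.750000 - 1.250000)/(-3.445397 - (-5.709657)) = 2.510822; f(u_2) = 3.115049

2.51082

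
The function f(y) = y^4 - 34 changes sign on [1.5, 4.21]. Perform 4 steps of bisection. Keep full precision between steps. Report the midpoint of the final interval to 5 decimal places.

2.43156

f(1.500000) = -28.937500, f(4.210000) = 280.143721 (opposite signs)
step 1: m = 2.855000, f(m) = 32.439209 > 0 → root in [1.500000, 2.855000]
step 2: m = 2.177500, f(m) = -11.518118 < 0 → root in [2.177500, 2.855000]
step 3: m = 2.516250, f(m) = 6.088070 > 0 → root in [2.177500, 2.516250]
step 4: m = 2.346875, f(m) = -3.663894 < 0 → root in [2.346875, 2.516250]
Midpoint of [2.346875, 2.516250] = 2.431563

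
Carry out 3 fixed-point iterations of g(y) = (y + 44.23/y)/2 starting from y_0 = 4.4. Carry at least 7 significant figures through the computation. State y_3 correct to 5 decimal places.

6.65060

y_1 = g(4.400000) = 7.226136
y_2 = g(7.226136) = 6.673486
y_3 = g(6.673486) = 6.650603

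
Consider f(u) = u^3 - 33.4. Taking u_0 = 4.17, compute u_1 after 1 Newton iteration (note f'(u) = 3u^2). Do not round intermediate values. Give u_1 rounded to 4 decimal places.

u_0 = 4.170000: f = 39.111713, f' = 52.166700 → u_1 = 4.170000 - (39.111713)/(52.166700) = 3.420255

3.4203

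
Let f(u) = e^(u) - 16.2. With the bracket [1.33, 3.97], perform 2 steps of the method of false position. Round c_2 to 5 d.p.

2.37867

False-position update: c = (a·f(b) − b·f(a))/(f(b) − f(a)); replace the endpoint whose sign matches f(c).
f(1.330000) = -12.418957, f(3.970000) = 36.784531
step 1: c = 1.996336, f(c) = -8.837969 < 0 → new bracket [1.996336, 3.970000]
step 2: c = 2.378673, f(c) = -5.409425 < 0 → new bracket [2.378673, 3.970000]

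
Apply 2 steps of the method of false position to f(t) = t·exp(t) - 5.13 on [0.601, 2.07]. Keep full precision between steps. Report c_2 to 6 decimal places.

1.182901

False-position update: c = (a·f(b) − b·f(a))/(f(b) − f(a)); replace the endpoint whose sign matches f(c).
f(0.601000) = -4.033811, f(2.070000) = 11.274384
step 1: c = 0.988091, f(c) = -2.475886 < 0 → new bracket [0.988091, 2.070000]
step 2: c = 1.182901, f(c) = -1.269216 < 0 → new bracket [1.182901, 2.070000]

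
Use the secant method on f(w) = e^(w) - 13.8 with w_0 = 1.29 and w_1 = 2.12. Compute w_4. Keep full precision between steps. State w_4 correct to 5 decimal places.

2.59976

f(w_0) = -10.167213, f(w_1) = -5.468863
w_2 = 2.120000 - (-5.468863)·(2.120000 - 1.290000)/(-5.468863 - (-10.167213)) = 3.086117; f(w_2) = 8.091903
w_3 = 3.086117 - (8.091903)·(3.086117 - 2.120000)/(8.091903 - (-5.468863)) = 2.509621; f(w_3) = -1.499732
w_4 = 2.509621 - (-1.499732)·(2.509621 - 3.086117)/(-1.499732 - (8.091903)) = 2.599761; f(w_4) = -0.339480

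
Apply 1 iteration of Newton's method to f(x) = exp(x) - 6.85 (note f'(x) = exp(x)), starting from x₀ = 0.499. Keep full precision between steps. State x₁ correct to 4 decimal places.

3.6579

x_0 = 0.499000: f = -5.202927, f' = 1.647073 → x_1 = 0.499000 - (-5.202927)/(1.647073) = 3.657892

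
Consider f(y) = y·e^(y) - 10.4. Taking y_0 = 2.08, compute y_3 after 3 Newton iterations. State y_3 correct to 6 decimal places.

f'(y) = (y + 1)·e^(y)
y_0 = 2.080000: f = 6.249295, f' = 24.653764 → y_1 = 2.080000 - (6.249295)/(24.653764) = 1.826518
y_1 = 1.826518: f = 0.946721, f' = 17.558937 → y_2 = 1.826518 - (0.946721)/(17.558937) = 1.772601
y_2 = 1.772601: f = 0.033781, f' = 16.319923 → y_3 = 1.772601 - (0.033781)/(16.319923) = 1.770531

1.770531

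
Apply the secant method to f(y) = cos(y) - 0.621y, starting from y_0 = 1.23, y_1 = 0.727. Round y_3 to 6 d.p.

Secant update: y_(k+1) = y_k − f(y_k)·(y_k − y_(k-1))/(f(y_k) − f(y_(k-1))).
f(y_0) = -0.429592, f(y_1) = 0.295705
y_2 = 0.727000 - (0.295705)·(0.727000 - 1.230000)/(0.295705 - (-0.429592)) = 0.932074; f(y_2) = 0.017352
y_3 = 0.932074 - (0.017352)·(0.932074 - 0.727000)/(0.017352 - (0.295705)) = 0.944858; f(y_3) = -0.000899

0.944858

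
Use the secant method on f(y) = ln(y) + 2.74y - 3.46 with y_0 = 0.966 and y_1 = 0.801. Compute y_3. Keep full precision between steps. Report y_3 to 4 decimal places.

f(y_0) = -0.847751, f(y_1) = -1.487154
y_2 = 0.801000 - (-1.487154)·(0.801000 - 0.966000)/(-1.487154 - (-0.847751)) = 1.184765; f(y_2) = -0.044199
y_3 = 1.184765 - (-0.044199)·(1.184765 - 0.801000)/(-0.044199 - (-1.487154)) = 1.196520; f(y_3) = -0.002117

1.1965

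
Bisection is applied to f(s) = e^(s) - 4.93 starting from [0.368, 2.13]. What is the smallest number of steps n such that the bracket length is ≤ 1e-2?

Initial width b − a = 2.13 − 0.368 = 1.762000.
After n steps the width is (b−a)/2^n; need (b−a)/2^n ≤ 1e-2.
So n ≥ log₂(1.762000/1e-2) = log₂(176.2000) ≈ 7.4611.
Hence n = 8.

8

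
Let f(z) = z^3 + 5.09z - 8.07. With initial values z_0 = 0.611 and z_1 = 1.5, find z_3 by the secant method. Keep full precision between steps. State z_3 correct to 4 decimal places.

f(z_0) = -4.731911, f(z_1) = 2.940000
z_2 = 1.500000 - (2.940000)·(1.500000 - 0.611000)/(2.940000 - (-4.731911)) = 1.159321; f(z_2) = -0.610901
z_3 = 1.159321 - (-0.610901)·(1.159321 - 1.500000)/(-0.610901 - (2.940000)) = 1.217932; f(z_3) = -0.064100

1.2179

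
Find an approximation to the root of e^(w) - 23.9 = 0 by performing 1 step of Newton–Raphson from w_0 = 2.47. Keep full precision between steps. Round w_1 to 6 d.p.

3.491578

f'(w) = e^(w)
w_0 = 2.470000: f = -12.077553, f' = 11.822447 → w_1 = 2.470000 - (-12.077553)/(11.822447) = 3.491578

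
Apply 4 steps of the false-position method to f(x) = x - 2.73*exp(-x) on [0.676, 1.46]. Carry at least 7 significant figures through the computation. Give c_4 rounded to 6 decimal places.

f(0.676000) = -0.712608, f(1.460000) = 0.825995
step 1: c = 1.039112, f(c) = 0.073323 > 0 → new bracket [0.676000, 1.039112]
step 2: c = 1.005235, f(c) = 0.006169 > 0 → new bracket [0.676000, 1.005235]
step 3: c = 1.002410, f(c) = 0.000516 > 0 → new bracket [0.676000, 1.002410]
step 4: c = 1.002174, f(c) = 0.000043 > 0 → new bracket [0.676000, 1.002174]

1.002174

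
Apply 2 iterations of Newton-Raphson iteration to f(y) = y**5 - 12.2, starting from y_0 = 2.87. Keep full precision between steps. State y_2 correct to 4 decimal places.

1.9481

Newton update: y ← y − f(y)/f'(y).
f'(y) = 5y**4
y_0 = 2.870000: f = 182.519517, f' = 339.232608 → y_1 = 2.870000 - (182.519517)/(339.232608) = 2.331964
y_1 = 2.331964: f = 56.761828, f' = 147.862150 → y_2 = 2.331964 - (56.761828)/(147.862150) = 1.948080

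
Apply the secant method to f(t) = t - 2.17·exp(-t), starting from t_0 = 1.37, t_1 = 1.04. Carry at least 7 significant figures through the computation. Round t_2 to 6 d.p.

Secant update: t_(k+1) = t_k − f(t_k)·(t_k − t_(k-1))/(f(t_k) − f(t_(k-1))).
f(t_0) = 0.818588, f(t_1) = 0.273003
t_2 = 1.040000 - (0.273003)·(1.040000 - 1.370000)/(0.273003 - (0.818588)) = 0.874872; f(t_2) = -0.029834

0.874872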